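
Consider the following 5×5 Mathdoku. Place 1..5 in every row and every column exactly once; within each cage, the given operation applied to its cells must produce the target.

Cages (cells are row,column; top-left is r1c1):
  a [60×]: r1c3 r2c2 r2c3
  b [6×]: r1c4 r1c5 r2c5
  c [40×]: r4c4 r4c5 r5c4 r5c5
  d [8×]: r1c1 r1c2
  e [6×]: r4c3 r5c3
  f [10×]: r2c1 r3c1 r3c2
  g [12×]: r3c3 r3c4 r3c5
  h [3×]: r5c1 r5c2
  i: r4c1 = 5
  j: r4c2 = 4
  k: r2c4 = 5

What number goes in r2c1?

1

K is a freebie, so r2c4 = 5.
I is a freebie; hence r4c1 = 5.
Cage j is a single given cell, leaving r4c2 = 4.
Cage d's pair has product 8; hence r1c1 = 4.
4 is placed in column 2, so r1c2 = 2.
The 3 cells of cage a must have product 60, so r1c3 = 5.
4 is placed in column 2, leaving r2c2 = 3.
The 3 cells of cage a must have product 60, leaving r2c3 = 4.
Cage f has product 10; hence r3c2 = 5.
Column 2 already has 3, leaving r5c2 = 1.
The 4 cells of cage c must have product 40, leaving r5c4 = 4.
The 4 cells of cage c must have product 40, so r5c5 = 5.
Cage b needs product 6; hence r2c5 = 2.
Cage g needs product 12, which forces r3c5 = 4.
Column 5 now contains 2, so r4c5 = 1.
Row 5 now contains 1, leaving r5c1 = 3.
Row 5 now contains 3, so r5c3 = 2.
Cage b has product 6; hence r1c4 = 1.
1 is placed in column 5; hence r1c5 = 3.
2 is placed in row 2, which forces r2c1 = 1.
Cage f needs product 10, which forces r3c1 = 2.
Column 4 already has 1, leaving r3c4 = 3.
Column 3 now contains 2, leaving r4c3 = 3.
Row 4 already has 1, which forces r4c4 = 2.
Row 3 now contains 3, leaving r3c3 = 1.
The full grid is 4 2 5 1 3 / 1 3 4 5 2 / 2 5 1 3 4 / 5 4 3 2 1 / 3 1 2 4 5.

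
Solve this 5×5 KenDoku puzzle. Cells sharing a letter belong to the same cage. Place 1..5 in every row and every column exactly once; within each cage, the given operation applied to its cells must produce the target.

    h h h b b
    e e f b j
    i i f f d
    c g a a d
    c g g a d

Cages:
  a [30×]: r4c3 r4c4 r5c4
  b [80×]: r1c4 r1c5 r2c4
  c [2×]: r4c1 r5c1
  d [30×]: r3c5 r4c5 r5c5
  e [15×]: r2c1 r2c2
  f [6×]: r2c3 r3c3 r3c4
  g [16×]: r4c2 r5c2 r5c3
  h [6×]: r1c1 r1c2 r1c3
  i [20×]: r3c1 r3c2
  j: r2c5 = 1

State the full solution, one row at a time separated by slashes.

3 2 1 5 4 / 5 3 2 4 1 / 4 5 3 1 2 / 1 4 5 2 3 / 2 1 4 3 5

Cage b has product 80, leaving r1c4 = 5.
Cage b needs product 80, which forces r1c5 = 4.
Cage b has product 80, leaving r2c4 = 4.
J is a freebie, which forces r2c5 = 1.
Cage a has product 30, so r4c3 = 5.
In row 2, 2 can only go at r2c3, so r2c3 = 2.
Cage g has product 16, leaving r4c2 = 4.
Cage g needs product 16, leaving r5c2 = 1.
Column 3 already has 2, leaving r5c3 = 4.
Cage i's pair has product 20, which forces r3c1 = 4.
Column 2 already has 4, so r3c2 = 5.
The two cells of cage c must have product 2, which forces r4c1 = 1.
1 is placed in row 5, which forces r5c1 = 2.
Row 5 already has 2, so r5c4 = 3.
Row 5 already has 3, so r5c5 = 5.
2 is placed in column 1, leaving r1c1 = 3.
Cage h needs product 6, so r1c2 = 2.
The 3 cells of cage h must have product 6, leaving r1c3 = 1.
Cage e needs two cells with product 15, so r2c1 = 5.
5 is placed in column 2, which forces r2c2 = 3.
The 3 cells of cage f must have product 6, which forces r3c3 = 3.
3 is placed in column 4, leaving r3c4 = 1.
3 is placed in row 3; hence r3c5 = 2.
3 is placed in column 4, leaving r4c4 = 2.
Column 5 already has 2, which forces r4c5 = 3.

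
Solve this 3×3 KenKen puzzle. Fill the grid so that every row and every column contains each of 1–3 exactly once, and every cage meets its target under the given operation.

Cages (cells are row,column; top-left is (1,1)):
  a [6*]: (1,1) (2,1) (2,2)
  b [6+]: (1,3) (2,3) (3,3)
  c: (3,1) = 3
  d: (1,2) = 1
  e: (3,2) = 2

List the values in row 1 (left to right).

Cage d is a single given cell, leaving (1,2) = 1.
Cage c is given, which forces (3,1) = 3.
Cage e is a single given cell, so (3,2) = 2.
2 is placed in row 3; hence (3,3) = 1.
Column 1 already has 3, so (1,1) = 2.
Row 1 already has 2, leaving (1,3) = 3.
The 3 cells of cage a must have product 6; hence (2,1) = 1.
Column 2 already has 2, so (2,2) = 3.
Column 3 already has 3, leaving (2,3) = 2.
Filled in: 2 1 3 / 1 3 2 / 3 2 1.

2 1 3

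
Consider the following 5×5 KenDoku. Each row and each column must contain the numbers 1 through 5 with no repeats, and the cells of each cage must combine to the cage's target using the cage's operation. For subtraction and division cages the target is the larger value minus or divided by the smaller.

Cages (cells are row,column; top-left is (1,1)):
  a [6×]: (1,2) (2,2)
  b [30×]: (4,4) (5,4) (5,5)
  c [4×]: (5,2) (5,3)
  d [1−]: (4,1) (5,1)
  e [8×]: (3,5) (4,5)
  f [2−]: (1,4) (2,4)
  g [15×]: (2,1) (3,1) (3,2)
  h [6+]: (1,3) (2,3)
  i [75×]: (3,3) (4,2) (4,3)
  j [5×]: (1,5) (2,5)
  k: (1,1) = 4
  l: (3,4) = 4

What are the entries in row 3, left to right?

Cage k is a single given cell; hence (1,1) = 4.
Cage i needs product 75; hence (3,3) = 5.
Cage l is a single given cell, leaving (3,4) = 4.
Row 3 now contains 4, which forces (3,5) = 2.
Cage i has product 75, leaving (4,2) = 5.
Cage i needs product 75, so (4,3) = 3.
Row 4 now contains 3, which forces (4,4) = 2.
Column 5 already has 2, leaving (4,5) = 4.
Cage h's pair has sum 6, leaving (1,3) = 2.
Cage g needs product 15, leaving (2,1) = 5.
Cage h needs two cells with sum 6, so (2,3) = 4.
5 is placed in row 2, so (2,5) = 1.
Row 4 now contains 2, leaving (4,1) = 1.
Cage d needs two cells with difference 1; hence (5,1) = 2.
Column 3 now contains 4, leaving (5,3) = 1.
2 is placed in row 1, leaving (1,2) = 3.
Column 5 already has 1, which forces (1,5) = 5.
Cage a needs two cells with product 6, which forces (2,2) = 2.
Row 2 already has 1; hence (2,4) = 3.
Column 1 already has 1, which forces (3,1) = 3.
Cage g needs product 15, which forces (3,2) = 1.
Row 5 already has 1, leaving (5,2) = 4.
Column 4 already has 3; hence (5,4) = 5.
5 is placed in column 5; hence (5,5) = 3.
5 is placed in row 1, which forces (1,4) = 1.
The full grid is 4 3 2 1 5 / 5 2 4 3 1 / 3 1 5 4 2 / 1 5 3 2 4 / 2 4 1 5 3.

3 1 5 4 2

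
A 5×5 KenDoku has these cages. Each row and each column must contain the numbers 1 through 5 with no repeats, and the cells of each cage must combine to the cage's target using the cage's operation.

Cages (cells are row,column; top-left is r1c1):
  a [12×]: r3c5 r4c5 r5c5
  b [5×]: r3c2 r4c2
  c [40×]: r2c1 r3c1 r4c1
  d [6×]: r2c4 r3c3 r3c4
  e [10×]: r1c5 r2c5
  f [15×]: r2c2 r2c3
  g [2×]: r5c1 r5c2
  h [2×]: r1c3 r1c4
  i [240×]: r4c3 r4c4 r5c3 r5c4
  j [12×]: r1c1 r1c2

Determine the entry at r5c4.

5

The only place for 5 in row 1 is r1c5.
Column 5 already has 5, so r2c5 = 2.
Row 2 needs a 1, and only r2c4 is open for it.
Cage h's pair has product 2, so r1c3 = 1.
1 is placed in column 4; hence r1c4 = 2.
2 is placed in column 4, so r3c4 = 3.
Row 3 already has 3, which forces r3c3 = 2.
The 3 cells of cage c must have product 40, leaving r4c1 = 2.
Column 1 already has 2, which forces r5c1 = 1.
1 is placed in row 5; hence r5c2 = 2.
The only place for 4 in row 2 is r2c1.
Column 1 already has 4; hence r1c1 = 3.
Cage j's pair has product 12, so r1c2 = 4.
Column 1 already has 4, which forces r3c1 = 5.
Row 3 already has 5, leaving r3c2 = 1.
1 is placed in row 3, which forces r3c5 = 4.
Column 2 now contains 1, leaving r4c2 = 5.
Row 4 now contains 5, which forces r4c4 = 4.
Column 4 now contains 4, so r5c4 = 5.
Column 5 already has 4; hence r5c5 = 3.
Column 2 now contains 5; hence r2c2 = 3.
Cage f needs two cells with product 15, so r2c3 = 5.
Row 4 now contains 4, leaving r4c3 = 3.
Column 5 already has 3, so r4c5 = 1.
Row 5 already has 3, so r5c3 = 4.
Filled in: 3 4 1 2 5 / 4 3 5 1 2 / 5 1 2 3 4 / 2 5 3 4 1 / 1 2 4 5 3.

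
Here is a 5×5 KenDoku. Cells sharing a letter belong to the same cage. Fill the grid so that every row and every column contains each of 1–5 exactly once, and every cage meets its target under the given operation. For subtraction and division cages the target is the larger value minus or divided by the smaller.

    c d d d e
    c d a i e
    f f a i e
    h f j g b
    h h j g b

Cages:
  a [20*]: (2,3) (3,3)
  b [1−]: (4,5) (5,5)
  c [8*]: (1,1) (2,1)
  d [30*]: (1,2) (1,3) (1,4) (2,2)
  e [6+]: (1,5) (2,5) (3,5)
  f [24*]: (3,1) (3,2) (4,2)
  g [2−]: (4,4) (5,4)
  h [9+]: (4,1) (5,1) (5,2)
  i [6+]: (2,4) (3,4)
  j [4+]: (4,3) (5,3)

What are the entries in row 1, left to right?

4 5 2 3 1

The only place for 4 in row 1 is (1,1).
Column 1 already has 4, so (2,1) = 2.
Column 1 already has 2; hence (3,1) = 3.
Cage h has sum 9; hence (5,2) = 3.
3 is placed in row 5, which forces (5,3) = 1.
The 3 cells of cage h must have sum 9; hence (4,1) = 1.
1 is placed in column 3, leaving (4,3) = 3.
Row 5 already has 1, which forces (5,1) = 5.
Cage d needs product 30, so (1,4) = 3.
Cage b needs two cells with difference 1, which forces (4,5) = 5.
Cage b's pair has difference 1; hence (5,5) = 4.
The 3 cells of cage e must have sum 6; hence (2,5) = 3.
Cage g needs two cells with difference 2, so (4,4) = 4.
4 is placed in row 5, which forces (5,4) = 2.
Cage f needs product 24, so (3,2) = 4.
Row 3 already has 4, which forces (3,3) = 5.
5 is placed in row 3, which forces (3,4) = 1.
Row 3 now contains 1, leaving (3,5) = 2.
4 is placed in row 4, leaving (4,2) = 2.
Column 3 already has 5, which forces (1,3) = 2.
Column 5 now contains 2, leaving (1,5) = 1.
Column 3 already has 5; hence (2,3) = 4.
Column 4 already has 1, which forces (2,4) = 5.
1 is placed in row 1, leaving (1,2) = 5.
Row 2 now contains 5, which forces (2,2) = 1.
The full grid is 4 5 2 3 1 / 2 1 4 5 3 / 3 4 5 1 2 / 1 2 3 4 5 / 5 3 1 2 4.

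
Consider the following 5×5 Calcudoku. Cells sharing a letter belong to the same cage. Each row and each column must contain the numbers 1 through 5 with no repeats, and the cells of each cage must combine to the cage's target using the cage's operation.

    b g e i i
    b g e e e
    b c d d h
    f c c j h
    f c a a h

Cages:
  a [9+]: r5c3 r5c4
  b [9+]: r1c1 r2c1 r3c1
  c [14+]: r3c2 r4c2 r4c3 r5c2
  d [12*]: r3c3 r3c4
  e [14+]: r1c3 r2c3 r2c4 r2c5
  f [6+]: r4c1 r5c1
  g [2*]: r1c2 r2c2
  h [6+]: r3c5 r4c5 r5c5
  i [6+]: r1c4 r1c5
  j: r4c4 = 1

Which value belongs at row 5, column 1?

J is a freebie, so r4c4 = 1.
The only place for 1 in column 3 is r2c3.
The two cells of cage g must have product 2, so r1c2 = 1.
Row 2 already has 1, so r2c2 = 2.
Cage c needs sum 14, so r4c3 = 2.
2 is placed in row 4, so r4c5 = 3.
In row 1, 3 can only go at r1c1, so r1c1 = 3.
The only place for 5 in row 1 is r1c3.
Cage e has sum 14, so r2c4 = 3.
Cage e needs sum 14; hence r2c5 = 5.
Column 4 now contains 3, so r3c4 = 4.
Column 3 now contains 5, so r5c3 = 4.
The two cells of cage a must have sum 9; hence r5c4 = 5.
Column 4 now contains 4, leaving r1c4 = 2.
Cage i's pair has sum 6; hence r1c5 = 4.
5 is placed in row 2, so r2c1 = 4.
The 3 cells of cage b must have sum 9; hence r3c1 = 2.
The 4 cells of cage c must have sum 14; hence r3c2 = 5.
Row 3 already has 4, so r3c3 = 3.
2 is placed in row 3, leaving r3c5 = 1.
4 is placed in column 1; hence r4c1 = 5.
The 4 cells of cage c must have sum 14, which forces r4c2 = 4.
Column 1 now contains 2, so r5c1 = 1.
5 is placed in row 5, so r5c2 = 3.
Column 5 already has 1, so r5c5 = 2.
Filled in: 3 1 5 2 4 / 4 2 1 3 5 / 2 5 3 4 1 / 5 4 2 1 3 / 1 3 4 5 2.

1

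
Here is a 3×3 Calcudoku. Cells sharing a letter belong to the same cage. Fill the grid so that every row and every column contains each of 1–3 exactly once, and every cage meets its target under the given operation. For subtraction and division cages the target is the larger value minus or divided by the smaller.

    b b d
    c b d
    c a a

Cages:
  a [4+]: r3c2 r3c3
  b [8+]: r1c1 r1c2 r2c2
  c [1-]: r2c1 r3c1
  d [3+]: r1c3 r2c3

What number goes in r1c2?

Cage b has sum 8, leaving r1c1 = 3.
Cage b has sum 8; hence r1c2 = 2.
Row 1 already has 2, so r1c3 = 1.
The 3 cells of cage b must have sum 8, so r2c2 = 3.
1 is placed in column 3, which forces r2c3 = 2.
Column 2 now contains 3; hence r3c2 = 1.
1 is placed in column 3, leaving r3c3 = 3.
Row 2 already has 2, which forces r2c1 = 1.
1 is placed in row 3, so r3c1 = 2.
Completed grid: 3 2 1 / 1 3 2 / 2 1 3.

2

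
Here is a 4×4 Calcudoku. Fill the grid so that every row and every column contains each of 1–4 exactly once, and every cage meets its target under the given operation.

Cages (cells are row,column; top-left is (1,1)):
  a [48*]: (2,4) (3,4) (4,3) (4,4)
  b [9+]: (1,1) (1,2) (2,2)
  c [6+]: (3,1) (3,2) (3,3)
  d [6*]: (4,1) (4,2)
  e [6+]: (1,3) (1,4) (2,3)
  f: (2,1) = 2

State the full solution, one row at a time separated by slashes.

4 1 3 2 / 2 4 1 3 / 1 3 2 4 / 3 2 4 1

F is a freebie, which forces (2,1) = 2.
Column 1 now contains 2; hence (4,1) = 3.
3 is placed in row 4, which forces (4,2) = 2.
Row 4 now contains 2, which forces (4,3) = 4.
4 is placed in row 4, leaving (4,4) = 1.
Column 1 now contains 3, so (1,1) = 4.
The 3 cells of cage b must have sum 9; hence (1,2) = 1.
The 3 cells of cage b must have sum 9, leaving (2,2) = 4.
Row 2 already has 4, so (2,4) = 3.
Column 1 now contains 3, which forces (3,1) = 1.
Cage c has sum 6, which forces (3,2) = 3.
Cage c needs sum 6; hence (3,3) = 2.
3 is placed in column 4, leaving (3,4) = 4.
Column 3 now contains 2; hence (1,3) = 3.
3 is placed in column 4, which forces (1,4) = 2.
3 is placed in row 2; hence (2,3) = 1.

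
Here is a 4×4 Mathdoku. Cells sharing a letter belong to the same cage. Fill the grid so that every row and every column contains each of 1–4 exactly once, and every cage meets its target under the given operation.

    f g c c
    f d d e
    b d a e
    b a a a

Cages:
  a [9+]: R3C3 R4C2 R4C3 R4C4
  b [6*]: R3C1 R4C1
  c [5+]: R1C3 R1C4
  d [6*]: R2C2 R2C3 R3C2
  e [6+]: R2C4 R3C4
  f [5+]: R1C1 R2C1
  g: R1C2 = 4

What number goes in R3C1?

3

Cage g is given; hence R1C2 = 4.
In row 1, 1 can only go at R1C1, so R1C1 = 1.
Cage f's pair has sum 5, which forces R2C1 = 4.
4 is placed in row 2, so R2C4 = 2.
2 is placed in column 4, so R3C4 = 4.
Cage c needs two cells with sum 5, so R1C3 = 2.
2 is placed in column 4; hence R1C4 = 3.
The 3 cells of cage d must have product 6, so R3C2 = 2.
Column 4 already has 3; hence R4C4 = 1.
2 is placed in row 3, leaving R3C1 = 3.
The 4 cells of cage a must have sum 9, leaving R3C3 = 1.
Cage b's pair has product 6, leaving R4C1 = 2.
Row 4 already has 1, so R4C2 = 3.
Row 4 already has 1, which forces R4C3 = 4.
Column 2 already has 3, leaving R2C2 = 1.
1 is placed in column 3, which forces R2C3 = 3.
Filled in: 1 4 2 3 / 4 1 3 2 / 3 2 1 4 / 2 3 4 1.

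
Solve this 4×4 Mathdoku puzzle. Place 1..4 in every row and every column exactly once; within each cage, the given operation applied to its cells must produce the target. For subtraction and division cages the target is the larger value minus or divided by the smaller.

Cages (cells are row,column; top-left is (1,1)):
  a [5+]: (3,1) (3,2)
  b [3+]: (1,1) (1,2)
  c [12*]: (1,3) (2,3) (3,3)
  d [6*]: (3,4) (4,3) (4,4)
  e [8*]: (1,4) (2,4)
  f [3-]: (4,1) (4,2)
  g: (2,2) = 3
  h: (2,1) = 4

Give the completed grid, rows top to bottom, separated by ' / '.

H is a freebie, leaving (2,1) = 4.
Cage g is given, which forces (2,2) = 3.
Row 2 now contains 3; hence (2,3) = 1.
Row 2 now contains 4, which forces (2,4) = 2.
Column 1 already has 4, so (4,1) = 1.
Row 4 already has 1; hence (4,2) = 4.
Row 4 already has 1, which forces (4,4) = 3.
1 is placed in column 1, which forces (1,1) = 2.
The two cells of cage b must have sum 3; hence (1,2) = 1.
Column 4 already has 2, so (1,4) = 4.
The two cells of cage a must have sum 5; hence (3,1) = 3.
The two cells of cage a must have sum 5; hence (3,2) = 2.
Row 3 already has 3; hence (3,3) = 4.
3 is placed in column 4; hence (3,4) = 1.
3 is placed in row 4, leaving (4,3) = 2.
4 is placed in row 1, leaving (1,3) = 3.

2 1 3 4 / 4 3 1 2 / 3 2 4 1 / 1 4 2 3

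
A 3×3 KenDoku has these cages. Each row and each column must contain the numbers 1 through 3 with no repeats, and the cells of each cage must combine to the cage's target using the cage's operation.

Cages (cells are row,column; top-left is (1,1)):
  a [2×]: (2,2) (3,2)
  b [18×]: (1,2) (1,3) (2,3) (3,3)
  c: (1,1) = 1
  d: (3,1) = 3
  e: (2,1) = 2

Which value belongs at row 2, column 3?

Cage c is a single given cell, which forces (1,1) = 1.
The 4 cells of cage b must have product 18, so (1,2) = 3.
Row 1 already has 1, leaving (1,3) = 2.
E is a freebie, leaving (2,1) = 2.
Row 2 already has 2; hence (2,2) = 1.
Row 2 now contains 1, so (2,3) = 3.
D is a freebie, so (3,1) = 3.
Column 2 already has 1, leaving (3,2) = 2.
Column 3 already has 3; hence (3,3) = 1.
The full grid is 1 3 2 / 2 1 3 / 3 2 1.

3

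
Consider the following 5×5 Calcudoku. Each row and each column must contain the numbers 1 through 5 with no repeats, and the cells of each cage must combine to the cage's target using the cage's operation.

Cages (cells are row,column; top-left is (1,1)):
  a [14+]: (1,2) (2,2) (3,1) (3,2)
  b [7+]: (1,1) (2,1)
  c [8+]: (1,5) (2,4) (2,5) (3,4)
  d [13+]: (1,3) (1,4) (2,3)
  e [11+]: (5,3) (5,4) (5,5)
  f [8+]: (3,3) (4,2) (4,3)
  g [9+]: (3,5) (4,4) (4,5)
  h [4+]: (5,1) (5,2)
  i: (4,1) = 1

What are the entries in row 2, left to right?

Cage i is a single given cell, leaving (4,1) = 1.
Column 1 already has 1, leaving (5,1) = 3.
Row 5 now contains 3, leaving (5,2) = 1.
The only place for 1 in row 1 is (1,5).
Row 2 needs a 1, and only (2,4) is open for it.
In row 3, 1 can only go at (3,3), so (3,3) = 1.
In column 1, 4 can only go at (3,1), so (3,1) = 4.
In row 1, 4 can only go at (1,4), so (1,4) = 4.
Cage d needs sum 13, which forces (1,3) = 5.
The 3 cells of cage d must have sum 13; hence (2,3) = 4.
Row 2 already has 4; hence (2,5) = 3.
3 is placed in column 5, which forces (3,5) = 2.
Column 3 now contains 4, leaving (5,3) = 2.
Row 5 already has 2, so (5,4) = 5.
Row 5 now contains 5, so (5,5) = 4.
5 is placed in row 1, so (1,1) = 2.
Row 1 now contains 2, leaving (1,2) = 3.
Cage b's pair has sum 7; hence (2,1) = 5.
Row 2 already has 5; hence (2,2) = 2.
Column 2 already has 3, which forces (3,2) = 5.
Row 3 already has 2, which forces (3,4) = 3.
Cage f needs sum 8, leaving (4,2) = 4.
Column 3 now contains 2, so (4,3) = 3.
Cage g has sum 9; hence (4,4) = 2.
Column 5 already has 4, which forces (4,5) = 5.
Completed grid: 2 3 5 4 1 / 5 2 4 1 3 / 4 5 1 3 2 / 1 4 3 2 5 / 3 1 2 5 4.

5 2 4 1 3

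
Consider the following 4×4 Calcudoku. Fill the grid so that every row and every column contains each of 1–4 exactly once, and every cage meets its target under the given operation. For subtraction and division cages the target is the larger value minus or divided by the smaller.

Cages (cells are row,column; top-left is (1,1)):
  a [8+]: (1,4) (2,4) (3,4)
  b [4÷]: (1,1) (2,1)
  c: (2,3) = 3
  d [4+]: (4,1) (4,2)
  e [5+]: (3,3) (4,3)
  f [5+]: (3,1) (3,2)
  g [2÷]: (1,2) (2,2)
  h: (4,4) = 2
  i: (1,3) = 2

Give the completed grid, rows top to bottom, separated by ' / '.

I is a freebie, leaving (1,3) = 2.
Cage c is given, leaving (2,3) = 3.
Cage h is a single given cell, which forces (4,4) = 2.
Cage g's pair has quotient 2, so (2,2) = 2.
Row 1 needs a 3, and only (1,4) is open for it.
In row 3, 2 can only go at (3,1), so (3,1) = 2.
The two cells of cage f must have sum 5, which forces (3,2) = 3.
3 is placed in column 2; hence (4,2) = 1.
Row 4 now contains 1, so (4,3) = 4.
Column 2 now contains 1; hence (1,2) = 4.
Column 3 already has 4, which forces (3,3) = 1.
Row 3 now contains 1, leaving (3,4) = 4.
Row 4 now contains 1, leaving (4,1) = 3.
Row 1 now contains 4; hence (1,1) = 1.
Cage b needs two cells with quotient 4, which forces (2,1) = 4.
Column 4 already has 4, which forces (2,4) = 1.

1 4 2 3 / 4 2 3 1 / 2 3 1 4 / 3 1 4 2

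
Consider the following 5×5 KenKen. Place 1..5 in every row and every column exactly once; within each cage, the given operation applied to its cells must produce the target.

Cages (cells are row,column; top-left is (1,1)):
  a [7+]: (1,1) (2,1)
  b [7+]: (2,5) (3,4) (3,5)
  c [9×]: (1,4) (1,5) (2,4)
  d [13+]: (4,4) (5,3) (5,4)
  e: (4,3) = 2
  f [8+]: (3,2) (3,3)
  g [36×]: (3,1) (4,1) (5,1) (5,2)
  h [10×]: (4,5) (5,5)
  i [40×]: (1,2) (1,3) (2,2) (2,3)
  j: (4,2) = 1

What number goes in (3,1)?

4

Cage c needs product 9, which forces (1,4) = 1.
The 3 cells of cage c must have product 9; hence (1,5) = 3.
The 3 cells of cage c must have product 9, which forces (2,4) = 3.
J is a freebie, which forces (4,2) = 1.
Cage e is given, leaving (4,3) = 2.
2 is placed in row 4, leaving (4,5) = 5.
The 4 cells of cage g must have product 36; hence (5,2) = 3.
Column 4 now contains 3, so (5,4) = 5.
5 is placed in column 5; hence (5,5) = 2.
Cage i has product 40; hence (2,3) = 1.
Row 2 already has 1, which forces (2,5) = 4.
3 is placed in column 2; hence (3,2) = 5.
The two cells of cage f must have sum 8, so (3,3) = 3.
Cage b needs sum 7, which forces (3,4) = 2.
Column 5 already has 4; hence (3,5) = 1.
5 is placed in row 4, which forces (4,4) = 4.
Row 5 now contains 5; hence (5,3) = 4.
Cage i has product 40, leaving (1,2) = 4.
Column 3 now contains 4, so (1,3) = 5.
5 is placed in column 2, which forces (2,2) = 2.
1 is placed in row 3, so (3,1) = 4.
4 is placed in row 4, leaving (4,1) = 3.
4 is placed in row 5, so (5,1) = 1.
Row 1 now contains 5; hence (1,1) = 2.
Row 2 now contains 2; hence (2,1) = 5.
The full grid is 2 4 5 1 3 / 5 2 1 3 4 / 4 5 3 2 1 / 3 1 2 4 5 / 1 3 4 5 2.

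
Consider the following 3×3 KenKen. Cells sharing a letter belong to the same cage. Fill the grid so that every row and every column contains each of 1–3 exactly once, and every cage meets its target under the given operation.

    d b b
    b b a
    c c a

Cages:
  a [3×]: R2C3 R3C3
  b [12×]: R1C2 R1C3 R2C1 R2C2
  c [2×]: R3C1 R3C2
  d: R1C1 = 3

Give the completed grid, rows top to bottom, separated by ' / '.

Cage d is given; hence R1C1 = 3.
The 4 cells of cage b must have product 12, which forces R2C1 = 2.
Cage b needs product 12; hence R2C2 = 3.
3 is placed in row 2, leaving R2C3 = 1.
Column 1 now contains 2; hence R3C1 = 1.
Row 3 already has 1, leaving R3C2 = 2.
1 is placed in column 3, leaving R3C3 = 3.
Column 2 already has 2, leaving R1C2 = 1.
1 is placed in column 3, which forces R1C3 = 2.

3 1 2 / 2 3 1 / 1 2 3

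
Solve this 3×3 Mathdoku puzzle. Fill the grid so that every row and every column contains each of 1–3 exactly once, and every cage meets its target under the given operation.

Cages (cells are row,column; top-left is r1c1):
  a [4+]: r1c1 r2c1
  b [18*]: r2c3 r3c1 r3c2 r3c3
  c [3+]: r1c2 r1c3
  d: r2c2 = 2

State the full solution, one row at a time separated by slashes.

3 1 2 / 1 2 3 / 2 3 1

Cage d is given; hence r2c2 = 2.
The 4 cells of cage b must have product 18; hence r2c3 = 3.
The two cells of cage a must have sum 4, leaving r1c1 = 3.
Column 2 already has 2, so r1c2 = 1.
Cage c needs two cells with sum 3, so r1c3 = 2.
Row 2 already has 3, which forces r2c1 = 1.
Column 1 already has 1; hence r3c1 = 2.
1 is placed in column 2; hence r3c2 = 3.
Column 3 now contains 2, which forces r3c3 = 1.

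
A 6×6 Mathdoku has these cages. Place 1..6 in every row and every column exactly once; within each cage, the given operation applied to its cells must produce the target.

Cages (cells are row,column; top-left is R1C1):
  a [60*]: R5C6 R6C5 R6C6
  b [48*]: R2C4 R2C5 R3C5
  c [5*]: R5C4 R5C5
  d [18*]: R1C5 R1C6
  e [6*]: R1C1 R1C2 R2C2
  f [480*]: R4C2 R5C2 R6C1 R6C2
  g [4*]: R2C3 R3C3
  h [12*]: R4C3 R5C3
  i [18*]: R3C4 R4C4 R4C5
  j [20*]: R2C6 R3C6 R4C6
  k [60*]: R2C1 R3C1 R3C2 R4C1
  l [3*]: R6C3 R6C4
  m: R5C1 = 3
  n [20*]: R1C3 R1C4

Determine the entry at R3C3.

M is a freebie; hence R5C1 = 3.
Cage f has product 480, which forces R6C1 = 4.
In row 3, 3 can only go at R3C4, so R3C4 = 3.
Cage l needs two cells with product 3, leaving R6C3 = 3.
3 is placed in column 4, so R6C4 = 1.
Column 4 already has 1, leaving R5C4 = 5.
Cage c needs two cells with product 5, so R5C5 = 1.
The two cells of cage n must have product 20, so R1C3 = 5.
Column 4 now contains 5, leaving R1C4 = 4.
The 3 cells of cage i must have product 18, which forces R4C4 = 2.
1 is placed in column 5, leaving R4C5 = 3.
Column 5 now contains 3, so R1C5 = 6.
The two cells of cage d must have product 18, so R1C6 = 3.
2 is placed in column 4, leaving R2C4 = 6.
Row 4 now contains 2, so R4C3 = 6.
Cage h's pair has product 12, which forces R5C3 = 2.
Row 5 already has 2, so R5C6 = 6.
Cage e needs product 6, so R2C2 = 3.
Cage f needs product 480, leaving R4C2 = 5.
6 is placed in row 5, which forces R5C2 = 4.
The 4 cells of cage f must have product 480, so R6C2 = 6.
Cage k has product 60, leaving R2C1 = 5.
Cage k has product 60, so R3C1 = 6.
Cage k has product 60, leaving R3C2 = 2.
2 is placed in row 3, which forces R3C5 = 4.
Row 4 now contains 5, which forces R4C1 = 1.
Row 4 already has 1, which forces R4C6 = 4.
1 is placed in column 1; hence R1C1 = 2.
Column 2 already has 2, which forces R1C2 = 1.
Cage g needs two cells with product 4, leaving R2C3 = 4.
Column 5 now contains 4, leaving R2C5 = 2.
Column 6 already has 4, leaving R2C6 = 1.
Row 3 already has 4, leaving R3C3 = 1.
The 3 cells of cage j must have product 20, leaving R3C6 = 5.
Column 5 now contains 2, which forces R6C5 = 5.
Column 6 already has 5; hence R6C6 = 2.
Completed grid: 2 1 5 4 6 3 / 5 3 4 6 2 1 / 6 2 1 3 4 5 / 1 5 6 2 3 4 / 3 4 2 5 1 6 / 4 6 3 1 5 2.

1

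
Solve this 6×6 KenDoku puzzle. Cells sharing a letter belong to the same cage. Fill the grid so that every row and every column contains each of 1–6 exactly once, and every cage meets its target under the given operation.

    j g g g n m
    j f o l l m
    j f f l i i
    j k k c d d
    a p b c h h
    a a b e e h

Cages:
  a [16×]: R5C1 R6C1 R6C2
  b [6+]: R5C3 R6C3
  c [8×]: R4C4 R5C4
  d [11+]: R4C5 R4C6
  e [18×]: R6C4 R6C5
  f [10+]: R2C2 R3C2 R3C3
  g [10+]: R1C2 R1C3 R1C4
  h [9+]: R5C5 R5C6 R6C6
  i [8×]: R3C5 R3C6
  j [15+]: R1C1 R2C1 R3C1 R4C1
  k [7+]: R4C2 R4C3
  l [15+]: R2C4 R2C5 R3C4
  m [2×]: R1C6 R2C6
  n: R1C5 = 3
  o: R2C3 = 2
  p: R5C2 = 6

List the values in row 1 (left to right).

Cage n is given, so R1C5 = 3.
O is a freebie, so R2C3 = 2.
Row 2 already has 2, which forces R2C6 = 1.
Cage p is given, so R5C2 = 6.
Column 5 now contains 3, so R6C5 = 6.
Column 6 already has 1; hence R1C6 = 2.
Column 6 already has 2, so R3C6 = 4.
6 is placed in column 5, so R4C5 = 5.
Cage d's pair has sum 11; hence R4C6 = 6.
Row 6 now contains 6, leaving R6C4 = 3.
Row 6 already has 3; hence R6C6 = 5.
Column 5 already has 5; hence R2C5 = 4.
Row 3 now contains 4, so R3C5 = 2.
Cage b's pair has sum 6, so R5C3 = 5.
Cage h needs sum 9, so R5C5 = 1.
5 is placed in column 6, so R5C6 = 3.
5 is placed in row 6, which forces R6C3 = 1.
Column 3 already has 1; hence R1C3 = 4.
Cage f has sum 10, so R2C2 = 3.
Cage f needs sum 10, leaving R3C2 = 1.
The 3 cells of cage f must have sum 10; hence R3C3 = 6.
Row 3 already has 6, which forces R3C4 = 5.
3 is placed in column 2, so R4C2 = 4.
4 is placed in column 3, so R4C3 = 3.
Row 4 now contains 4, leaving R4C4 = 2.
The 3 cells of cage a must have product 16, which forces R5C1 = 2.
Column 4 now contains 2, which forces R5C4 = 4.
1 is placed in row 6, which forces R6C1 = 4.
Cage a needs product 16, which forces R6C2 = 2.
Column 2 now contains 1, so R1C2 = 5.
Column 4 now contains 5; hence R1C4 = 1.
Column 4 now contains 5; hence R2C4 = 6.
Row 3 already has 5, leaving R3C1 = 3.
Row 4 now contains 2, leaving R4C1 = 1.
Row 1 already has 5, leaving R1C1 = 6.
6 is placed in row 2, which forces R2C1 = 5.
Filled in: 6 5 4 1 3 2 / 5 3 2 6 4 1 / 3 1 6 5 2 4 / 1 4 3 2 5 6 / 2 6 5 4 1 3 / 4 2 1 3 6 5.

6 5 4 1 3 2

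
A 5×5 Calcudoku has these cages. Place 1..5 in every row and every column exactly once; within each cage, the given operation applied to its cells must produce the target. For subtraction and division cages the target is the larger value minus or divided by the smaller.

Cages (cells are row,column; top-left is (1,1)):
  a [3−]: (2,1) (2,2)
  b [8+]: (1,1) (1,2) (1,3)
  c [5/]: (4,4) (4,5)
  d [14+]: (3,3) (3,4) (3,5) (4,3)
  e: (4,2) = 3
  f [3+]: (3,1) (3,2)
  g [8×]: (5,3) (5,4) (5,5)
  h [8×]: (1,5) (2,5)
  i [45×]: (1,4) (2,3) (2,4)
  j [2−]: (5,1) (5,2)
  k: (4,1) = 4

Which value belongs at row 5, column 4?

2

Cage i needs product 45, leaving (1,4) = 3.
The 3 cells of cage i must have product 45; hence (2,3) = 3.
Cage i has product 45, so (2,4) = 5.
Cage k is given, which forces (4,1) = 4.
Cage e is a single given cell, so (4,2) = 3.
Column 4 now contains 5, leaving (4,4) = 1.
Row 4 now contains 1, leaving (4,5) = 5.
The two cells of cage a must have difference 3, which forces (2,1) = 1.
The two cells of cage a must have difference 3, so (2,2) = 4.
4 is placed in row 2, which forces (2,5) = 2.
Column 1 already has 1, leaving (3,1) = 2.
2 is placed in row 3, so (3,2) = 1.
Cage d has sum 14, which forces (3,3) = 5.
Cage d has sum 14; hence (3,4) = 4.
The 4 cells of cage d must have sum 14; hence (3,5) = 3.
Row 4 now contains 5, so (4,3) = 2.
2 is placed in column 1, which forces (5,1) = 3.
Column 2 already has 1, leaving (5,2) = 5.
4 is placed in column 4, which forces (5,4) = 2.
2 is placed in column 1, so (1,1) = 5.
Column 2 already has 5, which forces (1,2) = 2.
Column 3 already has 2, leaving (1,3) = 1.
Column 5 now contains 2, which forces (1,5) = 4.
1 is placed in column 3, which forces (5,3) = 4.
Column 5 now contains 4; hence (5,5) = 1.
Completed grid: 5 2 1 3 4 / 1 4 3 5 2 / 2 1 5 4 3 / 4 3 2 1 5 / 3 5 4 2 1.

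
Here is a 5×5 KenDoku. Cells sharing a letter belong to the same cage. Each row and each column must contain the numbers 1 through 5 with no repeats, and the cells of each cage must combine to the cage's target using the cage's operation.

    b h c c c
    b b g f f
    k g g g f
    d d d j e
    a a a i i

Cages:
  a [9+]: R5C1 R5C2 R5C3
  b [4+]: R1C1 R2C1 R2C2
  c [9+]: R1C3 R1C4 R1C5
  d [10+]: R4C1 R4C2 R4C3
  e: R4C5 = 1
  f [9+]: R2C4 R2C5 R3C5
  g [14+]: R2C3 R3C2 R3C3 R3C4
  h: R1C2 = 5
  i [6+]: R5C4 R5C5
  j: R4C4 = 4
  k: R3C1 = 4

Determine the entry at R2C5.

4

Cage b needs sum 4, leaving R1C1 = 1.
H is a freebie, leaving R1C2 = 5.
Cage b needs sum 4; hence R2C1 = 2.
The 3 cells of cage b must have sum 4; hence R2C2 = 1.
Cage k is given; hence R3C1 = 4.
Cage j is a single given cell, so R4C4 = 4.
E is a freebie, leaving R4C5 = 1.
Cage f has sum 9, leaving R2C4 = 3.
Cage f needs sum 9, which forces R2C5 = 4.
Cage f needs sum 9, which forces R3C5 = 2.
Column 5 now contains 4, so R5C5 = 5.
Cage c needs sum 9; hence R1C3 = 4.
Column 4 already has 3, so R1C4 = 2.
Column 5 now contains 2, so R1C5 = 3.
Row 2 now contains 4; hence R2C3 = 5.
2 is placed in row 3, which forces R3C2 = 3.
The 4 cells of cage g must have sum 14, so R3C3 = 1.
2 is placed in row 3, which forces R3C4 = 5.
Column 2 now contains 3, leaving R4C2 = 2.
Row 4 already has 2, which forces R4C3 = 3.
Row 5 already has 5; hence R5C1 = 3.
2 is placed in column 2, leaving R5C2 = 4.
Column 3 already has 4; hence R5C3 = 2.
Cage i needs two cells with sum 6, leaving R5C4 = 1.
Row 4 already has 3; hence R4C1 = 5.
Completed grid: 1 5 4 2 3 / 2 1 5 3 4 / 4 3 1 5 2 / 5 2 3 4 1 / 3 4 2 1 5.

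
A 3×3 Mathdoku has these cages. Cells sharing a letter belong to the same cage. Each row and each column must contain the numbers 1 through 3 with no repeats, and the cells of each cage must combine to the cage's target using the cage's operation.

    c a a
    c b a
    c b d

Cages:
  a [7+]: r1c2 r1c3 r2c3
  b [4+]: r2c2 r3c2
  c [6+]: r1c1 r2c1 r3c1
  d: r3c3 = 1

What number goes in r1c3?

3

Cage d is given, which forces r3c3 = 1.
Cage a has sum 7, leaving r1c2 = 2.
1 is placed in column 3; hence r1c3 = 3.
The two cells of cage b must have sum 4, so r2c2 = 1.
Cage a needs sum 7; hence r2c3 = 2.
Row 3 already has 1, which forces r3c2 = 3.
3 is placed in row 1, so r1c1 = 1.
Row 2 now contains 2, so r2c1 = 3.
Row 3 now contains 3, so r3c1 = 2.
The full grid is 1 2 3 / 3 1 2 / 2 3 1.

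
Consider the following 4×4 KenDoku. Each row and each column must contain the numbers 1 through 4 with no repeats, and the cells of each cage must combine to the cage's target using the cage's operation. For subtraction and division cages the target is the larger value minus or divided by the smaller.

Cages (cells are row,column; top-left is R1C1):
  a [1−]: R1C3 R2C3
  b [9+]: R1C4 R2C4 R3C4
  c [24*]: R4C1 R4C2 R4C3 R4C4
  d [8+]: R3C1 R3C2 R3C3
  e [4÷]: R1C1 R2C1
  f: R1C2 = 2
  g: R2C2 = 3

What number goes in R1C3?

1

Cage f is given; hence R1C2 = 2.
Cage g is given, leaving R2C2 = 3.
The only place for 1 in row 2 is R2C1.
Column 1 already has 1, which forces R1C1 = 4.
Row 1 now contains 4, which forces R1C4 = 3.
Column 1 already has 4, so R3C1 = 3.
3 is placed in column 1; hence R4C1 = 2.
Row 1 now contains 3, leaving R1C3 = 1.
Cage a's pair has difference 1; hence R2C3 = 2.
2 is placed in row 2, leaving R2C4 = 4.
1 is placed in column 3, so R3C3 = 4.
Column 4 now contains 4, leaving R3C4 = 2.
The 4 cells of cage c must have product 24, so R4C3 = 3.
Column 4 now contains 4; hence R4C4 = 1.
4 is placed in row 3, so R3C2 = 1.
Row 4 now contains 1, leaving R4C2 = 4.
Filled in: 4 2 1 3 / 1 3 2 4 / 3 1 4 2 / 2 4 3 1.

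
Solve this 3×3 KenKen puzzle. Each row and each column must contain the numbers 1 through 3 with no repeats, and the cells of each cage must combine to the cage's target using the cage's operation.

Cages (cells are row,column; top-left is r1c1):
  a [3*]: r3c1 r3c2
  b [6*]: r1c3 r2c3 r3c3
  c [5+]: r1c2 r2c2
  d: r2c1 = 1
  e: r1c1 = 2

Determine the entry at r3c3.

Cage e is given, leaving r1c1 = 2.
Row 1 already has 2, which forces r1c2 = 3.
Row 1 now contains 3; hence r1c3 = 1.
Cage d is a single given cell, leaving r2c1 = 1.
Column 2 now contains 3, which forces r2c2 = 2.
2 is placed in row 2, so r2c3 = 3.
Column 1 already has 1, so r3c1 = 3.
Column 2 now contains 3; hence r3c2 = 1.
3 is placed in column 3, leaving r3c3 = 2.
Completed grid: 2 3 1 / 1 2 3 / 3 1 2.

2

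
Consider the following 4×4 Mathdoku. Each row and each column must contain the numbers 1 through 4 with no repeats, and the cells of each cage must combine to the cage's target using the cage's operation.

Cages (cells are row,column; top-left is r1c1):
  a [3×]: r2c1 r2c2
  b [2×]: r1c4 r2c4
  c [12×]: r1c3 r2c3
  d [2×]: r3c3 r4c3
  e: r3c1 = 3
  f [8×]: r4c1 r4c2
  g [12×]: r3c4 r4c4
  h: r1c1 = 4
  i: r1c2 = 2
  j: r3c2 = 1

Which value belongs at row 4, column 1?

2

Cage h is given, leaving r1c1 = 4.
Cage i is given, which forces r1c2 = 2.
4 is placed in row 1, so r1c3 = 3.
Row 1 already has 2; hence r1c4 = 1.
Column 3 already has 3, leaving r2c3 = 4.
1 is placed in column 4; hence r2c4 = 2.
Cage e is given, leaving r3c1 = 3.
Cage j is a single given cell, so r3c2 = 1.
Row 3 now contains 1; hence r3c3 = 2.
Row 3 now contains 3, which forces r3c4 = 4.
Column 1 now contains 4, so r4c1 = 2.
Column 2 now contains 2; hence r4c2 = 4.
2 is placed in column 3; hence r4c3 = 1.
4 is placed in column 4, so r4c4 = 3.
3 is placed in column 1, leaving r2c1 = 1.
Column 2 already has 1; hence r2c2 = 3.
Completed grid: 4 2 3 1 / 1 3 4 2 / 3 1 2 4 / 2 4 1 3.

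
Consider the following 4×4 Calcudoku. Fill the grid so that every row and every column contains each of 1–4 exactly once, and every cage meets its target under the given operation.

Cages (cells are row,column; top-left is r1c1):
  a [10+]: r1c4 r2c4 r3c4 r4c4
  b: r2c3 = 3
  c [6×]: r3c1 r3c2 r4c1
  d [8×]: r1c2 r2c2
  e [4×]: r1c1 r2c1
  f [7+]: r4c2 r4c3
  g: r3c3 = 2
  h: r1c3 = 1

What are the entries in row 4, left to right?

Cage h is given; hence r1c3 = 1.
Cage b is given, leaving r2c3 = 3.
Cage g is a single given cell, leaving r3c3 = 2.
Column 3 already has 3; hence r4c3 = 4.
1 is placed in row 1, which forces r1c1 = 4.
Row 1 already has 4, leaving r1c2 = 2.
Row 1 now contains 2, so r1c4 = 3.
Cage e's pair has product 4, leaving r2c1 = 1.
2 is placed in column 2, so r2c2 = 4.
Row 2 now contains 4, which forces r2c4 = 2.
Column 1 now contains 1; hence r3c1 = 3.
Row 3 now contains 3, so r3c2 = 1.
1 is placed in row 3; hence r3c4 = 4.
Cage c has product 6, so r4c1 = 2.
Row 4 now contains 4; hence r4c2 = 3.
Column 4 now contains 2; hence r4c4 = 1.
Completed grid: 4 2 1 3 / 1 4 3 2 / 3 1 2 4 / 2 3 4 1.

2 3 4 1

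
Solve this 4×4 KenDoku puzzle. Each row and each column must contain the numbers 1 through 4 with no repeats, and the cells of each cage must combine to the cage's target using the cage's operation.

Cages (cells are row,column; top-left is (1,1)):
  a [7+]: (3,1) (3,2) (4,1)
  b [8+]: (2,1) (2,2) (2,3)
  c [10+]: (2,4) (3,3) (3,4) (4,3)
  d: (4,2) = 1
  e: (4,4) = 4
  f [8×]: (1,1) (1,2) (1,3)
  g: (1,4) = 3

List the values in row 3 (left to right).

Cage g is a single given cell, so (1,4) = 3.
D is a freebie, so (4,2) = 1.
Cage e is given, so (4,4) = 4.
The 4 cells of cage c must have sum 10, leaving (3,3) = 4.
Cage c needs sum 10, which forces (4,3) = 3.
Column 3 already has 3, which forces (2,3) = 1.
Row 2 now contains 1, leaving (2,4) = 2.
Cage a has sum 7, leaving (3,1) = 3.
The 3 cells of cage a must have sum 7; hence (3,2) = 2.
Column 4 already has 2, which forces (3,4) = 1.
Row 4 now contains 3, leaving (4,1) = 2.
Cage f needs product 8, leaving (1,1) = 1.
2 is placed in column 2; hence (1,2) = 4.
Column 3 already has 1, so (1,3) = 2.
3 is placed in column 1, leaving (2,1) = 4.
Cage b has sum 8, so (2,2) = 3.
The full grid is 1 4 2 3 / 4 3 1 2 / 3 2 4 1 / 2 1 3 4.

3 2 4 1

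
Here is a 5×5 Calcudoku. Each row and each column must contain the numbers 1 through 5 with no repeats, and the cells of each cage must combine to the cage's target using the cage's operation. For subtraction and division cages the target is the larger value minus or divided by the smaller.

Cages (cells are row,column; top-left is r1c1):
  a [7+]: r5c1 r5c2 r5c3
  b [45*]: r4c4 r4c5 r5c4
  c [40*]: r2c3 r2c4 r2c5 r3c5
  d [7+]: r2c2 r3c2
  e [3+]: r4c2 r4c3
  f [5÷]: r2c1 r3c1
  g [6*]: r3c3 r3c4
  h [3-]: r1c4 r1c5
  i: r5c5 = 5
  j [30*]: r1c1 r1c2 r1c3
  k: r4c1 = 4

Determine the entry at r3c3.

Cage k is a single given cell, leaving r4c1 = 4.
Cage b needs product 45; hence r4c4 = 5.
The 3 cells of cage b must have product 45, which forces r4c5 = 3.
Cage b needs product 45; hence r5c4 = 3.
Cage i is given, leaving r5c5 = 5.
Cage c has product 40, leaving r2c3 = 5.
Cage g needs two cells with product 6; hence r3c3 = 3.
3 is placed in column 4, leaving r3c4 = 2.
Column 3 already has 3, leaving r1c3 = 2.
Row 2 already has 5, so r2c1 = 1.
Row 2 now contains 1, leaving r2c4 = 4.
The 4 cells of cage c must have product 40, which forces r2c5 = 2.
Cage f's pair has quotient 5, leaving r3c1 = 5.
5 is placed in row 3, which forces r3c2 = 4.
Row 3 already has 4, so r3c5 = 1.
Column 3 now contains 2, leaving r4c3 = 1.
Column 1 already has 1, leaving r5c1 = 2.
Row 5 now contains 2, so r5c2 = 1.
1 is placed in column 3, so r5c3 = 4.
Column 1 now contains 5; hence r1c1 = 3.
Cage j needs product 30, so r1c2 = 5.
Column 4 now contains 4, leaving r1c4 = 1.
1 is placed in column 5, leaving r1c5 = 4.
Row 2 now contains 2; hence r2c2 = 3.
Row 4 already has 1, so r4c2 = 2.
Completed grid: 3 5 2 1 4 / 1 3 5 4 2 / 5 4 3 2 1 / 4 2 1 5 3 / 2 1 4 3 5.

3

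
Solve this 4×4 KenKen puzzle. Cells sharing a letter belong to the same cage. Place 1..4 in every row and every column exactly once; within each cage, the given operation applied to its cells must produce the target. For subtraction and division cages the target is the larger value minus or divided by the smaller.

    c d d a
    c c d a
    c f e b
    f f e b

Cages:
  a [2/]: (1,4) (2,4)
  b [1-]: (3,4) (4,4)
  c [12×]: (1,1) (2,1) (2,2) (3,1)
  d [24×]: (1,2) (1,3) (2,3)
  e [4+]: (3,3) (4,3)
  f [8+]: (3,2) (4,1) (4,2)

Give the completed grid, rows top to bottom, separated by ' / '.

Cage d needs product 24, leaving (1,2) = 3.
In row 2, 3 can only go at (2,1), so (2,1) = 3.
Cage f needs sum 8, leaving (3,2) = 2.
Column 1 now contains 3, so (4,1) = 2.
The 3 cells of cage f must have sum 8; hence (4,2) = 4.
2 is placed in column 2, so (2,2) = 1.
Cage b's pair has difference 1, so (3,4) = 4.
Cage b needs two cells with difference 1; hence (4,4) = 3.
Cage c has product 12; hence (1,1) = 4.
Row 1 now contains 4; hence (1,3) = 2.
The two cells of cage a must have quotient 2; hence (1,4) = 1.
Column 3 now contains 2, which forces (2,3) = 4.
4 is placed in column 4, leaving (2,4) = 2.
Row 3 already has 4; hence (3,1) = 1.
Cage e's pair has sum 4, which forces (3,3) = 3.
Row 4 already has 3, leaving (4,3) = 1.

4 3 2 1 / 3 1 4 2 / 1 2 3 4 / 2 4 1 3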